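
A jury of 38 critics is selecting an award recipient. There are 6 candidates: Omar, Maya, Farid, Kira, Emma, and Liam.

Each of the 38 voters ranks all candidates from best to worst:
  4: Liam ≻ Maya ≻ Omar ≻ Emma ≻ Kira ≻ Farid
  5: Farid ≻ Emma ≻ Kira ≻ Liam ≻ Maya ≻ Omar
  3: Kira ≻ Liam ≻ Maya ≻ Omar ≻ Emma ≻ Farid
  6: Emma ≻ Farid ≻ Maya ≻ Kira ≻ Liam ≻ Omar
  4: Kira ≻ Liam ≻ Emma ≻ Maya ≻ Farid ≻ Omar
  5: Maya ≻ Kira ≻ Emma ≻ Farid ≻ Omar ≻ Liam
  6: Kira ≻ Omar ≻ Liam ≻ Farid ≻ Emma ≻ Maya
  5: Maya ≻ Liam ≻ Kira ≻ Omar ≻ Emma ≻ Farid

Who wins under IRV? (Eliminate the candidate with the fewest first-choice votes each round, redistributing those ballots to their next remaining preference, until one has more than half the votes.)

Round 1: Omar 0, Maya 10, Farid 5, Kira 13, Emma 6, Liam 4. Omar eliminated.
Round 2: Maya 10, Farid 5, Kira 13, Emma 6, Liam 4. Liam eliminated.
Round 3: Maya 14, Farid 5, Kira 13, Emma 6. Farid eliminated.
Round 4: Maya 14, Kira 13, Emma 11. Emma eliminated.
Round 5: Maya 20, Kira 18. Maya has a majority (≥20).

Maya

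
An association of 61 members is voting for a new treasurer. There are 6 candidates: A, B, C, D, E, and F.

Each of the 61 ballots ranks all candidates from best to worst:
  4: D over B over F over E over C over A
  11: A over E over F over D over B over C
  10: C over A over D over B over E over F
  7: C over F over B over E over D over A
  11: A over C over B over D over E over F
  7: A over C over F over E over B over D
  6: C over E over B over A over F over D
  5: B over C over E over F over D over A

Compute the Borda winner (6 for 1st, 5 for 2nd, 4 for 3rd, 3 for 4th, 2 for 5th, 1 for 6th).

C

A: 4×1 + 11×6 + 10×5 + 7×1 + 11×6 + 7×6 + 6×3 + 5×1 = 258
B: 4×5 + 11×2 + 10×3 + 7×4 + 11×4 + 7×2 + 6×4 + 5×6 = 212
C: 4×2 + 11×1 + 10×6 + 7×6 + 11×5 + 7×5 + 6×6 + 5×5 = 272
D: 4×6 + 11×3 + 10×4 + 7×2 + 11×3 + 7×1 + 6×1 + 5×2 = 167
E: 4×3 + 11×5 + 10×2 + 7×3 + 11×2 + 7×3 + 6×5 + 5×4 = 201
F: 4×4 + 11×4 + 10×1 + 7×5 + 11×1 + 7×4 + 6×2 + 5×3 = 171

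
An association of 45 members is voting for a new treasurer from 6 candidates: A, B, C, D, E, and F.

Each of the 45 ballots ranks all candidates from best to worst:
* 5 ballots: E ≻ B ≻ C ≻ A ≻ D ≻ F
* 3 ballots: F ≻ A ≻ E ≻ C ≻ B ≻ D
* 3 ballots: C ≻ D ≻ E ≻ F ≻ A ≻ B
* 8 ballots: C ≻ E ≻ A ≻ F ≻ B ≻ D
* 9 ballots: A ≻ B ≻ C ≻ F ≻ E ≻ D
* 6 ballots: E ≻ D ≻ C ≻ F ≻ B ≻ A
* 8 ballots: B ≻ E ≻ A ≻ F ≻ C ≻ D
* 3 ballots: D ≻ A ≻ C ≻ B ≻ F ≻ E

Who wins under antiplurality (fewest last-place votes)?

Last-place votes: A 6, B 3, C 0, D 28, E 3, F 5.

C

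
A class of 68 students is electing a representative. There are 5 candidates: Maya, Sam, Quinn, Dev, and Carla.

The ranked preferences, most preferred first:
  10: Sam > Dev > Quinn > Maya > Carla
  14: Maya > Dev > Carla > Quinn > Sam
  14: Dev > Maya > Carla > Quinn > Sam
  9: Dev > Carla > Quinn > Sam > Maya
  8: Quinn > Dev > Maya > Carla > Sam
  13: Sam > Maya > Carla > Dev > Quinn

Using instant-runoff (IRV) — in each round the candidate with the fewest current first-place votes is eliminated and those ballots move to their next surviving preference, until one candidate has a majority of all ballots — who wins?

Round 1: Maya 14, Sam 23, Quinn 8, Dev 23, Carla 0. Carla eliminated.
Round 2: Maya 14, Sam 23, Quinn 8, Dev 23. Quinn eliminated.
Round 3: Maya 14, Sam 23, Dev 31. Maya eliminated.
Round 4: Sam 23, Dev 45. Dev has a majority (≥35).

Dev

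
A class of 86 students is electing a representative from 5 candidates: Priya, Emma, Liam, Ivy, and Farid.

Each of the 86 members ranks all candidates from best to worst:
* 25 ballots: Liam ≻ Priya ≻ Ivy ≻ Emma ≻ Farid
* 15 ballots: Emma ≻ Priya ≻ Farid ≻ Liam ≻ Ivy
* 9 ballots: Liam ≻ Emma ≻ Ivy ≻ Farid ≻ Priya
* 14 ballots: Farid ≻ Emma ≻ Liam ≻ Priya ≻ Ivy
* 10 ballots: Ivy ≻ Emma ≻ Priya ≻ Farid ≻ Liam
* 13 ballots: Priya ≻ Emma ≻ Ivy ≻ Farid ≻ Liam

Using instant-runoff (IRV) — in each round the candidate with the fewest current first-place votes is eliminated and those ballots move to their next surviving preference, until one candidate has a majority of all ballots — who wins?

Emma

Round 1: Priya 13, Emma 15, Liam 34, Ivy 10, Farid 14. Ivy eliminated.
Round 2: Priya 13, Emma 25, Liam 34, Farid 14. Priya eliminated.
Round 3: Emma 38, Liam 34, Farid 14. Farid eliminated.
Round 4: Emma 52, Liam 34. Emma has a majority (≥44).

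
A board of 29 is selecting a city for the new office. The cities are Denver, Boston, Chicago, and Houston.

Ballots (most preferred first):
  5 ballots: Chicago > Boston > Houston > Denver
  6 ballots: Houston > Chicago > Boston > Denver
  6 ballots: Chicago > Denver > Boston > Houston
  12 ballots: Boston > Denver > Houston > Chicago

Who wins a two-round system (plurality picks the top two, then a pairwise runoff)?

Round 1 first-place votes: Denver 0, Boston 12, Chicago 11, Houston 6. Boston and Chicago advance.
Runoff: Boston is ranked above Chicago on 12 ballots, Chicago above Boston on 17.

Chicago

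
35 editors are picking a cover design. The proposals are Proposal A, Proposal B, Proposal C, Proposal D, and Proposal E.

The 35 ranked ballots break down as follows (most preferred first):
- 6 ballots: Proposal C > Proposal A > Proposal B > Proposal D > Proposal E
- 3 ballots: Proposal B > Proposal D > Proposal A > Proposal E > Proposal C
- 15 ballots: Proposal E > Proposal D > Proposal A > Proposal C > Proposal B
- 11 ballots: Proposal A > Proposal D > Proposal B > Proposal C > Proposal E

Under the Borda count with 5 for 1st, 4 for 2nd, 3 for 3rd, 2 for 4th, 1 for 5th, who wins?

Proposal A

Proposal A: 6×4 + 3×3 + 15×3 + 11×5 = 133
Proposal B: 6×3 + 3×5 + 15×1 + 11×3 = 81
Proposal C: 6×5 + 3×1 + 15×2 + 11×2 = 85
Proposal D: 6×2 + 3×4 + 15×4 + 11×4 = 128
Proposal E: 6×1 + 3×2 + 15×5 + 11×1 = 98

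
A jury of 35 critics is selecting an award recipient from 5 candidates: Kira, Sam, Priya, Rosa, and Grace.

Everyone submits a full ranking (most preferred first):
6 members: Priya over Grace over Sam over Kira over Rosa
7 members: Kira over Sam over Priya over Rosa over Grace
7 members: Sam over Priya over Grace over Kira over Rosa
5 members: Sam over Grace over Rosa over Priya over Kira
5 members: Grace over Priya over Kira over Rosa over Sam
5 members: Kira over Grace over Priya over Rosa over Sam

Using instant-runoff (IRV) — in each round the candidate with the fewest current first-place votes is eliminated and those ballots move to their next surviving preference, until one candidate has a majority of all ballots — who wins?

Round 1: Kira 12, Sam 12, Priya 6, Rosa 0, Grace 5. Rosa eliminated.
Round 2: Kira 12, Sam 12, Priya 6, Grace 5. Grace eliminated.
Round 3: Kira 12, Sam 12, Priya 11. Priya eliminated.
Round 4: Kira 17, Sam 18. Sam has a majority (≥18).

Sam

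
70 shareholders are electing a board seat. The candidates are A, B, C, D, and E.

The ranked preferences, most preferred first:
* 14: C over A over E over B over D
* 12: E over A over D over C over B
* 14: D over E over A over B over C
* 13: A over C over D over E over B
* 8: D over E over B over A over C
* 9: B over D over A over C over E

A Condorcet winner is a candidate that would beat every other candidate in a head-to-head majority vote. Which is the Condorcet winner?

A

A vs B: 53–17
A vs C: 56–14
A vs D: 39–31
A vs E: 36–34
A beats every other candidate.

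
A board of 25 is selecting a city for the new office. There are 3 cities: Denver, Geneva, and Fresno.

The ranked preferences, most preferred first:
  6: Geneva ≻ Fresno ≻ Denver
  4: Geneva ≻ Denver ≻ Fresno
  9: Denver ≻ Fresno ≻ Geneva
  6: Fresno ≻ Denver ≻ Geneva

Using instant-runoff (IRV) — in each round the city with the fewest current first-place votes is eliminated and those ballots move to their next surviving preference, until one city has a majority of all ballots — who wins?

Round 1: Denver 9, Geneva 10, Fresno 6. Fresno eliminated.
Round 2: Denver 15, Geneva 10. Denver has a majority (≥13).

Denver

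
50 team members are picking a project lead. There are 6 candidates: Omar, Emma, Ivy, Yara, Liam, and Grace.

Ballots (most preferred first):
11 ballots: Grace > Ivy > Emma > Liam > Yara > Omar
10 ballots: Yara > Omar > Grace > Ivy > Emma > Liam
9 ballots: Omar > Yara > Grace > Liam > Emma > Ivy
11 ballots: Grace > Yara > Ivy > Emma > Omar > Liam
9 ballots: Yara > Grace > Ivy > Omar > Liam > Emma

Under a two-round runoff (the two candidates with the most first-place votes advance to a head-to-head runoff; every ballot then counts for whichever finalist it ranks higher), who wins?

Yara

Round 1 first-place votes: Omar 9, Emma 0, Ivy 0, Yara 19, Liam 0, Grace 22. Grace and Yara advance.
Runoff: Grace is ranked above Yara on 22 ballots, Yara above Grace on 28.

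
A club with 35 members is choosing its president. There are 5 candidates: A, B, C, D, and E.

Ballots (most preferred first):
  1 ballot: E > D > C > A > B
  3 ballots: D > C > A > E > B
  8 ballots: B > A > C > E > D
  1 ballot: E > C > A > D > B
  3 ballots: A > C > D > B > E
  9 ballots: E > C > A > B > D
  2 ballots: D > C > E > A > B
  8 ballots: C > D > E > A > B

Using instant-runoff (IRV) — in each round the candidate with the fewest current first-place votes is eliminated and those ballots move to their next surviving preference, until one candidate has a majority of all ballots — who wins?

C

Round 1: A 3, B 8, C 8, D 5, E 11. A eliminated.
Round 2: B 8, C 11, D 5, E 11. D eliminated.
Round 3: B 8, C 16, E 11. B eliminated.
Round 4: C 24, E 11. C has a majority (≥18).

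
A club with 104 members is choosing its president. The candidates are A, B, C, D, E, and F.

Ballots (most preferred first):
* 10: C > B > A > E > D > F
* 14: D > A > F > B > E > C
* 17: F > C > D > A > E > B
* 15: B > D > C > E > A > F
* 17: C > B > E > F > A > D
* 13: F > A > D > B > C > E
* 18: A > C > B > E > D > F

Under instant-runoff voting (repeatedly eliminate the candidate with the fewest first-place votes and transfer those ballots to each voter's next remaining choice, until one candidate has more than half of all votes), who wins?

Round 1: A 18, B 15, C 27, D 14, E 0, F 30. E eliminated.
Round 2: A 18, B 15, C 27, D 14, F 30. D eliminated.
Round 3: A 32, B 15, C 27, F 30. B eliminated.
Round 4: A 32, C 42, F 30. F eliminated.
Round 5: A 45, C 59. C has a majority (≥53).

C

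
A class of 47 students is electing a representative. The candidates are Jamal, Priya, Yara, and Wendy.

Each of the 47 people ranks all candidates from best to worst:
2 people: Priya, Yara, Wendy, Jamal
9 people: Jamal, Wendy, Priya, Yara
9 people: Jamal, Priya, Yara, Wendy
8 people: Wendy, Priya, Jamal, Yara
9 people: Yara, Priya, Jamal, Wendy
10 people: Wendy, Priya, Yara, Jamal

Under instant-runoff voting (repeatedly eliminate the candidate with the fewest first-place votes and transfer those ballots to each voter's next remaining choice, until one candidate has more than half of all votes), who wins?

Round 1: Jamal 18, Priya 2, Yara 9, Wendy 18. Priya eliminated.
Round 2: Jamal 18, Yara 11, Wendy 18. Yara eliminated.
Round 3: Jamal 27, Wendy 20. Jamal has a majority (≥24).

Jamal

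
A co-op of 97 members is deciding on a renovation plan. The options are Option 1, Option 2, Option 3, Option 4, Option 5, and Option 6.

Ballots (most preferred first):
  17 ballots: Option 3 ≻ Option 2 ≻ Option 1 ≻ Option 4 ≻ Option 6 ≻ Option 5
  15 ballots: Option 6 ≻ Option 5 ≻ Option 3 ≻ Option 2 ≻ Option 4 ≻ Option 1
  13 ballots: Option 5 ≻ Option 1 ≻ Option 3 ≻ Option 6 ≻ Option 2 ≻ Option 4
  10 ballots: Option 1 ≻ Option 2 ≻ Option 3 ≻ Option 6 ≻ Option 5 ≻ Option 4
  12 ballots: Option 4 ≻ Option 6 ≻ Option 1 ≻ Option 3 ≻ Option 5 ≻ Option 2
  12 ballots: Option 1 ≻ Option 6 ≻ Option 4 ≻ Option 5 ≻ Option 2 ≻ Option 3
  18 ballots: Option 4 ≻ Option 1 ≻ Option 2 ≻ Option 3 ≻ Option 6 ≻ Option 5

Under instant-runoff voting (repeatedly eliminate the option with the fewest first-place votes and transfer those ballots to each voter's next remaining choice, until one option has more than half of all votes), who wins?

Option 1

Round 1: Option 1 22, Option 2 0, Option 3 17, Option 4 30, Option 5 13, Option 6 15. Option 2 eliminated.
Round 2: Option 1 22, Option 3 17, Option 4 30, Option 5 13, Option 6 15. Option 5 eliminated.
Round 3: Option 1 35, Option 3 17, Option 4 30, Option 6 15. Option 6 eliminated.
Round 4: Option 1 35, Option 3 32, Option 4 30. Option 4 eliminated.
Round 5: Option 1 65, Option 3 32. Option 1 has a majority (≥49).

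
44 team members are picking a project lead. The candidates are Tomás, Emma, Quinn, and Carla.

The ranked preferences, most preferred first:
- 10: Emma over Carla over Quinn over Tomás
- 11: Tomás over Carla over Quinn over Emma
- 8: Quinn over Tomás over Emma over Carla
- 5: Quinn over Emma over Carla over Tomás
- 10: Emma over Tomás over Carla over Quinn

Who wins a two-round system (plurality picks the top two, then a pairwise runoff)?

Quinn

Round 1 first-place votes: Tomás 11, Emma 20, Quinn 13, Carla 0. Emma and Quinn advance.
Runoff: Emma is ranked above Quinn on 20 ballots, Quinn above Emma on 24.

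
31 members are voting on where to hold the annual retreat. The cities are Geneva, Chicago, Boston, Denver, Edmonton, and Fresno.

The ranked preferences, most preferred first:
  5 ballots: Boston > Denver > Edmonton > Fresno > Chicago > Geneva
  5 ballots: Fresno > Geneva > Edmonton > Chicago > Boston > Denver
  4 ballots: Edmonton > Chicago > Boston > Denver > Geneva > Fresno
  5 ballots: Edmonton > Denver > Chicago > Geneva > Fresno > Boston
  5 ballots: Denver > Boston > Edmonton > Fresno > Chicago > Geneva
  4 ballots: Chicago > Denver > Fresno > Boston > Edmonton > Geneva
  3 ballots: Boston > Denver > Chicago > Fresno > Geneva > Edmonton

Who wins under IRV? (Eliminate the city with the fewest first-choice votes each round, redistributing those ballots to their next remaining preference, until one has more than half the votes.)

Denver

Round 1: Geneva 0, Chicago 4, Boston 8, Denver 5, Edmonton 9, Fresno 5. Geneva eliminated.
Round 2: Chicago 4, Boston 8, Denver 5, Edmonton 9, Fresno 5. Chicago eliminated.
Round 3: Boston 8, Denver 9, Edmonton 9, Fresno 5. Fresno eliminated.
Round 4: Boston 8, Denver 9, Edmonton 14. Boston eliminated.
Round 5: Denver 17, Edmonton 14. Denver has a majority (≥16).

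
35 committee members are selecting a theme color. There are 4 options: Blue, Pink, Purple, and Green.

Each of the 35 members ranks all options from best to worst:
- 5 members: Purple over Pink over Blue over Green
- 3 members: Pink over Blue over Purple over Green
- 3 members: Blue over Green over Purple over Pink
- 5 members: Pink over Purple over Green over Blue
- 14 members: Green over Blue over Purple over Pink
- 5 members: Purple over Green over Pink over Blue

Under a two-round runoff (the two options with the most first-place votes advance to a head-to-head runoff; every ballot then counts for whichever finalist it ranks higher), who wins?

Round 1 first-place votes: Blue 3, Pink 8, Purple 10, Green 14. Green and Purple advance.
Runoff: Green is ranked above Purple on 17 ballots, Purple above Green on 18.

Purple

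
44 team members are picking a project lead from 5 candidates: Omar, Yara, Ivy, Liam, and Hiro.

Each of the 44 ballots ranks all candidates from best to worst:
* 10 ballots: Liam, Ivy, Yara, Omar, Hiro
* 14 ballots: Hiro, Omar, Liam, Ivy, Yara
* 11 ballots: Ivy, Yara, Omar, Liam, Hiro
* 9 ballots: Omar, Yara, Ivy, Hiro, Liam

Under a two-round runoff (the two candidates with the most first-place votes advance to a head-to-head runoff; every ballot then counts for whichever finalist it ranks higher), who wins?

Ivy

Round 1 first-place votes: Omar 9, Yara 0, Ivy 11, Liam 10, Hiro 14. Hiro and Ivy advance.
Runoff: Hiro is ranked above Ivy on 14 ballots, Ivy above Hiro on 30.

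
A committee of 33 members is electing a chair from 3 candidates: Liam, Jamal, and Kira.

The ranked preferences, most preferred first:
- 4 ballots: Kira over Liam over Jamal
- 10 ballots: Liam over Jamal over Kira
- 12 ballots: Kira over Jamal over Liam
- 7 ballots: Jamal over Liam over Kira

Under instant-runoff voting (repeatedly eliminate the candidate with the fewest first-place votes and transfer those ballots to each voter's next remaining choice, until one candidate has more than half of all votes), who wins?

Round 1: Liam 10, Jamal 7, Kira 16. Jamal eliminated.
Round 2: Liam 17, Kira 16. Liam has a majority (≥17).

Liam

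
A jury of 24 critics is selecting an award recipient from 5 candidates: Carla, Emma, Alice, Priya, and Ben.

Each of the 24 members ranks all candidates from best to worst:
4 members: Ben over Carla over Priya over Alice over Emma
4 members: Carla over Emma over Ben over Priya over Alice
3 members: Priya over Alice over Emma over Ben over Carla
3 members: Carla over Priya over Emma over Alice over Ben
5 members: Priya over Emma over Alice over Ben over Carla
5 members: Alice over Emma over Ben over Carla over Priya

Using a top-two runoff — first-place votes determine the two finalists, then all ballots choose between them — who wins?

Carla

Round 1 first-place votes: Carla 7, Emma 0, Alice 5, Priya 8, Ben 4. Priya and Carla advance.
Runoff: Priya is ranked above Carla on 8 ballots, Carla above Priya on 16.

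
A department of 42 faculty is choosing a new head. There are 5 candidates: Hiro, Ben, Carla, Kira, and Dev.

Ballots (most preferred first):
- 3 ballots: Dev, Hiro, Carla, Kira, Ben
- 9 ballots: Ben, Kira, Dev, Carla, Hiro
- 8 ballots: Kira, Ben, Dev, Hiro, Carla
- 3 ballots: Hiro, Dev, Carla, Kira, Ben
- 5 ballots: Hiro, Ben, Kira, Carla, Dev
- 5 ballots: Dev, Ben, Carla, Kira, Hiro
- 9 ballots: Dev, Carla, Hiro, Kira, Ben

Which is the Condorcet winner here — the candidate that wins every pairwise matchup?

Kira vs Hiro: 22–20
Kira vs Ben: 23–19
Kira vs Carla: 22–20
Kira vs Dev: 22–20
Kira beats every other candidate.

Kira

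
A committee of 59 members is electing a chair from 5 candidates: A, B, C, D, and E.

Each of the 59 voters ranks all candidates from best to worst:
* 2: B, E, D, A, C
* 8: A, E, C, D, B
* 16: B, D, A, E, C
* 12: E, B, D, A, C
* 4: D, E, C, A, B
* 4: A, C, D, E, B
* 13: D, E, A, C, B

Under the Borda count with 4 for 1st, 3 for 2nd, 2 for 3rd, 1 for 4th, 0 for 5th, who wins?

D

A: 2×1 + 8×4 + 16×2 + 12×1 + 4×1 + 4×4 + 13×2 = 124
B: 2×4 + 8×0 + 16×4 + 12×3 + 4×0 + 4×0 + 13×0 = 108
C: 2×0 + 8×2 + 16×0 + 12×0 + 4×2 + 4×3 + 13×1 = 49
D: 2×2 + 8×1 + 16×3 + 12×2 + 4×4 + 4×2 + 13×4 = 160
E: 2×3 + 8×3 + 16×1 + 12×4 + 4×3 + 4×1 + 13×3 = 149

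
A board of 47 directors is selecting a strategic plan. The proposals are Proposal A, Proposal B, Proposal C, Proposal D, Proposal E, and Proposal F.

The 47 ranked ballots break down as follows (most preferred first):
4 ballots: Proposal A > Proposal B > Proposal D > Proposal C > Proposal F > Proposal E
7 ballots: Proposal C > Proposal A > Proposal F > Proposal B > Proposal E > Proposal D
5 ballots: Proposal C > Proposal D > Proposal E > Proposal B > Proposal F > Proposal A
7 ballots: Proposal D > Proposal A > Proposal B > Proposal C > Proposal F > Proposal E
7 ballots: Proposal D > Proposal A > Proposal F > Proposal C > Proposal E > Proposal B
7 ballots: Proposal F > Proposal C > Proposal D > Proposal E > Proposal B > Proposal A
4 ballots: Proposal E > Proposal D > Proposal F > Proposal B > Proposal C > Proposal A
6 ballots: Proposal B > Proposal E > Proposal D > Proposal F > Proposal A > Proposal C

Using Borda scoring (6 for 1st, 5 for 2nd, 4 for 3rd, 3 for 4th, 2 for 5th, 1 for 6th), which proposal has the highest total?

Proposal A: 4×6 + 7×5 + 5×1 + 7×5 + 7×5 + 7×1 + 4×1 + 6×2 = 157
Proposal B: 4×5 + 7×3 + 5×3 + 7×4 + 7×1 + 7×2 + 4×3 + 6×6 = 153
Proposal C: 4×3 + 7×6 + 5×6 + 7×3 + 7×3 + 7×5 + 4×2 + 6×1 = 175
Proposal D: 4×4 + 7×1 + 5×5 + 7×6 + 7×6 + 7×4 + 4×5 + 6×4 = 204
Proposal E: 4×1 + 7×2 + 5×4 + 7×1 + 7×2 + 7×3 + 4×6 + 6×5 = 134
Proposal F: 4×2 + 7×4 + 5×2 + 7×2 + 7×4 + 7×6 + 4×4 + 6×3 = 164

Proposal D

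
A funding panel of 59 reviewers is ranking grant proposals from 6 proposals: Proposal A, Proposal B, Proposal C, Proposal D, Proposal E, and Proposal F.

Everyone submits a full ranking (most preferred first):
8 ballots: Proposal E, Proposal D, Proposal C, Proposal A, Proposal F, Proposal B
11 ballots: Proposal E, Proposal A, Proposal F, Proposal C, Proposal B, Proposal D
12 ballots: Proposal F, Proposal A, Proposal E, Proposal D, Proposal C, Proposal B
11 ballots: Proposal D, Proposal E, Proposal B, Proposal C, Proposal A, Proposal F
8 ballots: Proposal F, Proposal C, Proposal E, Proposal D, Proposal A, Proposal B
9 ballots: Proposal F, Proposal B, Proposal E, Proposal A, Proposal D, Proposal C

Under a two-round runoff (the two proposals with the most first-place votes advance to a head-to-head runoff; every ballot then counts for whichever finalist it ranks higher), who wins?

Round 1 first-place votes: Proposal A 0, Proposal B 0, Proposal C 0, Proposal D 11, Proposal E 19, Proposal F 29. Proposal F and Proposal E advance.
Runoff: Proposal F is ranked above Proposal E on 29 ballots, Proposal E above Proposal F on 30.

Proposal E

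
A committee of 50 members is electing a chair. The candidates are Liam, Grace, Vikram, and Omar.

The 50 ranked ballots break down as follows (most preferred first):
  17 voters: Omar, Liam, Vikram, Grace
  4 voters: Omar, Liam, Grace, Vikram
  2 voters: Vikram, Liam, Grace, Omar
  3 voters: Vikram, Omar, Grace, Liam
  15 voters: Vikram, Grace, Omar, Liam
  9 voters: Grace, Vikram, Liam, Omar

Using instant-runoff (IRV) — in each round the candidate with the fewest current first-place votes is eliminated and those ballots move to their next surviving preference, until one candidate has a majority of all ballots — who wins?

Round 1: Liam 0, Grace 9, Vikram 20, Omar 21. Liam eliminated.
Round 2: Grace 9, Vikram 20, Omar 21. Grace eliminated.
Round 3: Vikram 29, Omar 21. Vikram has a majority (≥26).

Vikram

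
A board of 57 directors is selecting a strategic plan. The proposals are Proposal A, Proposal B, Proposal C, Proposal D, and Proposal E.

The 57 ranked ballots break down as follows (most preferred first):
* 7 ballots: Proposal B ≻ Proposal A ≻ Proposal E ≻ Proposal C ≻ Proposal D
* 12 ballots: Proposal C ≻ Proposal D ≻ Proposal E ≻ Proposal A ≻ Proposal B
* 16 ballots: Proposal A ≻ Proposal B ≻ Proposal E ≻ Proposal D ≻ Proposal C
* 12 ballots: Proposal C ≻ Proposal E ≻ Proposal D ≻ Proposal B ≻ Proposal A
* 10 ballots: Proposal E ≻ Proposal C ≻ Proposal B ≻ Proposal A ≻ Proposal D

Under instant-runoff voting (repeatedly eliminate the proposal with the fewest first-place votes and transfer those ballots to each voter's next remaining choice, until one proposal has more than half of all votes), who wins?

Round 1: Proposal A 16, Proposal B 7, Proposal C 24, Proposal D 0, Proposal E 10. Proposal D eliminated.
Round 2: Proposal A 16, Proposal B 7, Proposal C 24, Proposal E 10. Proposal B eliminated.
Round 3: Proposal A 23, Proposal C 24, Proposal E 10. Proposal E eliminated.
Round 4: Proposal A 23, Proposal C 34. Proposal C has a majority (≥29).

Proposal C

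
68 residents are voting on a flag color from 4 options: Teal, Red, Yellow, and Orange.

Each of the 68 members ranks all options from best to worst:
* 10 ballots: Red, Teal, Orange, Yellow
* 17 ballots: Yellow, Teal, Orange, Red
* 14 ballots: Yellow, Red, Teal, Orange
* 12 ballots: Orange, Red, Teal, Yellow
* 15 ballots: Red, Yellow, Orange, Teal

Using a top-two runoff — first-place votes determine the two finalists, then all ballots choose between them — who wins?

Red

Round 1 first-place votes: Teal 0, Red 25, Yellow 31, Orange 12. Yellow and Red advance.
Runoff: Yellow is ranked above Red on 31 ballots, Red above Yellow on 37.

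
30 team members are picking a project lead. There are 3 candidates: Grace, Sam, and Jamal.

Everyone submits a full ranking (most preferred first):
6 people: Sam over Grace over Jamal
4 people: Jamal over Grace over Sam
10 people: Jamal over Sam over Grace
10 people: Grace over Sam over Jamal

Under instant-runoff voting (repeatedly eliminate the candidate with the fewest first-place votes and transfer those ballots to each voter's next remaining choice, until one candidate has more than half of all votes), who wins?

Round 1: Grace 10, Sam 6, Jamal 14. Sam eliminated.
Round 2: Grace 16, Jamal 14. Grace has a majority (≥16).

Grace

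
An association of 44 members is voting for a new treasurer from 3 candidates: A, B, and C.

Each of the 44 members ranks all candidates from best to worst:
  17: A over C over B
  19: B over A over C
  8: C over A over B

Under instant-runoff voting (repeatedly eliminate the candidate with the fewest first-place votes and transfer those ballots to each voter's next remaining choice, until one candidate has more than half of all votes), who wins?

A

Round 1: A 17, B 19, C 8. C eliminated.
Round 2: A 25, B 19. A has a majority (≥23).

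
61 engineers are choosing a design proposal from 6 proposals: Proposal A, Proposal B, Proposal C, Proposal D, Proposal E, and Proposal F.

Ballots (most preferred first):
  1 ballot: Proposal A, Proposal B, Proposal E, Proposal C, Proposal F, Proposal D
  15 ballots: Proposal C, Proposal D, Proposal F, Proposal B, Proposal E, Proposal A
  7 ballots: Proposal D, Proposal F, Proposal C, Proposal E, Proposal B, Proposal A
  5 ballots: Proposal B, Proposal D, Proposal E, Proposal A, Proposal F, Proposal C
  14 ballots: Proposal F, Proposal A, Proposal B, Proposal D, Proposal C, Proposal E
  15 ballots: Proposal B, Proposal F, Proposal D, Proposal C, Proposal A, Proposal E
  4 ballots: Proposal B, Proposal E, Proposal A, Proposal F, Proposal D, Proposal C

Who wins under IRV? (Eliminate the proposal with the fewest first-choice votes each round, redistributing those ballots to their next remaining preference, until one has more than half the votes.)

Round 1: Proposal A 1, Proposal B 24, Proposal C 15, Proposal D 7, Proposal E 0, Proposal F 14. Proposal E eliminated.
Round 2: Proposal A 1, Proposal B 24, Proposal C 15, Proposal D 7, Proposal F 14. Proposal A eliminated.
Round 3: Proposal B 25, Proposal C 15, Proposal D 7, Proposal F 14. Proposal D eliminated.
Round 4: Proposal B 25, Proposal C 15, Proposal F 21. Proposal C eliminated.
Round 5: Proposal B 25, Proposal F 36. Proposal F has a majority (≥31).

Proposal F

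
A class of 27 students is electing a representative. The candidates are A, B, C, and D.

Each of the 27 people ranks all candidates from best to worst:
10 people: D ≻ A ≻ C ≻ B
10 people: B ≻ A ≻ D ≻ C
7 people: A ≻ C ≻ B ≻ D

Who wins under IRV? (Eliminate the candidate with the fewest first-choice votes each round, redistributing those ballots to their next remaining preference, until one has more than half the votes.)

Round 1: A 7, B 10, C 0, D 10. C eliminated.
Round 2: A 7, B 10, D 10. A eliminated.
Round 3: B 17, D 10. B has a majority (≥14).

B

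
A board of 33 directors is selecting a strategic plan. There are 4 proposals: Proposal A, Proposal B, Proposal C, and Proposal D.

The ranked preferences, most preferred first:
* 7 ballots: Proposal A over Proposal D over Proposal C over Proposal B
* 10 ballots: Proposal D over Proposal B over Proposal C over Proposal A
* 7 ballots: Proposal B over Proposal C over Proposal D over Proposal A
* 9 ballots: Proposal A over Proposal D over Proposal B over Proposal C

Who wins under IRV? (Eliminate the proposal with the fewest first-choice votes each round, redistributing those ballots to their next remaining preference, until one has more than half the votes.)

Proposal D

Round 1: Proposal A 16, Proposal B 7, Proposal C 0, Proposal D 10. Proposal C eliminated.
Round 2: Proposal A 16, Proposal B 7, Proposal D 10. Proposal B eliminated.
Round 3: Proposal A 16, Proposal D 17. Proposal D has a majority (≥17).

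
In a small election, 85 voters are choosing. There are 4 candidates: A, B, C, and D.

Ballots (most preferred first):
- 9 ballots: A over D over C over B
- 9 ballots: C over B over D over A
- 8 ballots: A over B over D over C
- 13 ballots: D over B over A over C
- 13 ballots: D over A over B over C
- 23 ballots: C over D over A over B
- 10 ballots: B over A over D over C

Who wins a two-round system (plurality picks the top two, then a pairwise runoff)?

Round 1 first-place votes: A 17, B 10, C 32, D 26. C and D advance.
Runoff: C is ranked above D on 32 ballots, D above C on 53.

D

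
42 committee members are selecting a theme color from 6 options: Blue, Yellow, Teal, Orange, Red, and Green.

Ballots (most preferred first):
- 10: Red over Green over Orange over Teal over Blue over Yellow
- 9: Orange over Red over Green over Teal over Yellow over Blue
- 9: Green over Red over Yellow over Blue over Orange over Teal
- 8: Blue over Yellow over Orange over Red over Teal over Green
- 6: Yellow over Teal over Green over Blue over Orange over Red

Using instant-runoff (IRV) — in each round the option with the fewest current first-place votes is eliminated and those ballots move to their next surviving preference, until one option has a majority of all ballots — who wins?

Round 1: Blue 8, Yellow 6, Teal 0, Orange 9, Red 10, Green 9. Teal eliminated.
Round 2: Blue 8, Yellow 6, Orange 9, Red 10, Green 9. Yellow eliminated.
Round 3: Blue 8, Orange 9, Red 10, Green 15. Blue eliminated.
Round 4: Orange 17, Red 10, Green 15. Red eliminated.
Round 5: Orange 17, Green 25. Green has a majority (≥22).

Green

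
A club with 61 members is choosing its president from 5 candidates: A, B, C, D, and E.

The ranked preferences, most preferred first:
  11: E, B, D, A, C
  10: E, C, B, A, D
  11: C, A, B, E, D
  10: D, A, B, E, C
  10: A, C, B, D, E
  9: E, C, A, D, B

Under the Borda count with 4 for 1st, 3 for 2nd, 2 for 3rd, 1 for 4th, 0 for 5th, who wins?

A: 11×1 + 10×1 + 11×3 + 10×3 + 10×4 + 9×2 = 142
B: 11×3 + 10×2 + 11×2 + 10×2 + 10×2 + 9×0 = 115
C: 11×0 + 10×3 + 11×4 + 10×0 + 10×3 + 9×3 = 131
D: 11×2 + 10×0 + 11×0 + 10×4 + 10×1 + 9×1 = 81
E: 11×4 + 10×4 + 11×1 + 10×1 + 10×0 + 9×4 = 141

A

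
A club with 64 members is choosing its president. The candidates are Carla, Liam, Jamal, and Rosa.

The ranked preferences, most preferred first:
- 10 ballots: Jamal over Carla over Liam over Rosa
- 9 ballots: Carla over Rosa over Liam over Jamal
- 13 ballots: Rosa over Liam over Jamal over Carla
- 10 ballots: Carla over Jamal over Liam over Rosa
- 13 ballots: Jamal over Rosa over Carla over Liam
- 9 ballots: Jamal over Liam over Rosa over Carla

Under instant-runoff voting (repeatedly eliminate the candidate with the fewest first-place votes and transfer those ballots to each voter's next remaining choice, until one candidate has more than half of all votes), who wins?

Round 1: Carla 19, Liam 0, Jamal 32, Rosa 13. Liam eliminated.
Round 2: Carla 19, Jamal 32, Rosa 13. Rosa eliminated.
Round 3: Carla 19, Jamal 45. Jamal has a majority (≥33).

Jamal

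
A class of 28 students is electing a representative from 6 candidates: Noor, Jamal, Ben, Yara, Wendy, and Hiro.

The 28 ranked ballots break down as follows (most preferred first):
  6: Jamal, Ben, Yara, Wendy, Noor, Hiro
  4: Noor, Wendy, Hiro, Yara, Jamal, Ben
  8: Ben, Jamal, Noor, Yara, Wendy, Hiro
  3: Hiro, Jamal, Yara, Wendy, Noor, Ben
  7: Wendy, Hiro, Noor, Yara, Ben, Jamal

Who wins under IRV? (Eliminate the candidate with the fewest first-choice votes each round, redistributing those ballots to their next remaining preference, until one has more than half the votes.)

Jamal

Round 1: Noor 4, Jamal 6, Ben 8, Yara 0, Wendy 7, Hiro 3. Yara eliminated.
Round 2: Noor 4, Jamal 6, Ben 8, Wendy 7, Hiro 3. Hiro eliminated.
Round 3: Noor 4, Jamal 9, Ben 8, Wendy 7. Noor eliminated.
Round 4: Jamal 9, Ben 8, Wendy 11. Ben eliminated.
Round 5: Jamal 17, Wendy 11. Jamal has a majority (≥15).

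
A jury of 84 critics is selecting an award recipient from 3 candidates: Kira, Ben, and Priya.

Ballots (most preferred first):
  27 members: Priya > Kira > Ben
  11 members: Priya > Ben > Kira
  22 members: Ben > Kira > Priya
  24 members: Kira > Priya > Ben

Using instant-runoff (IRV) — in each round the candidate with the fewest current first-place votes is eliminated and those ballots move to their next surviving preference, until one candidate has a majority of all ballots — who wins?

Kira

Round 1: Kira 24, Ben 22, Priya 38. Ben eliminated.
Round 2: Kira 46, Priya 38. Kira has a majority (≥43).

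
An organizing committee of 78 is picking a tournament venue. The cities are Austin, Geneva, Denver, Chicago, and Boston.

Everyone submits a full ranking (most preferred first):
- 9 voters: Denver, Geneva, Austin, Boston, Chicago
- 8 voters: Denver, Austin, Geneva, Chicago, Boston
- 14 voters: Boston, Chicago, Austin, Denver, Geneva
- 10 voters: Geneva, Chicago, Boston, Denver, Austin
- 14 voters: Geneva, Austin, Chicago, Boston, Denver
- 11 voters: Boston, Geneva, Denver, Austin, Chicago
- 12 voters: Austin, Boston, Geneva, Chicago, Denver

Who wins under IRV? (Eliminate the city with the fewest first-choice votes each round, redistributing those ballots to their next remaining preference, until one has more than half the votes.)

Round 1: Austin 12, Geneva 24, Denver 17, Chicago 0, Boston 25. Chicago eliminated.
Round 2: Austin 12, Geneva 24, Denver 17, Boston 25. Austin eliminated.
Round 3: Geneva 24, Denver 17, Boston 37. Denver eliminated.
Round 4: Geneva 41, Boston 37. Geneva has a majority (≥40).

Geneva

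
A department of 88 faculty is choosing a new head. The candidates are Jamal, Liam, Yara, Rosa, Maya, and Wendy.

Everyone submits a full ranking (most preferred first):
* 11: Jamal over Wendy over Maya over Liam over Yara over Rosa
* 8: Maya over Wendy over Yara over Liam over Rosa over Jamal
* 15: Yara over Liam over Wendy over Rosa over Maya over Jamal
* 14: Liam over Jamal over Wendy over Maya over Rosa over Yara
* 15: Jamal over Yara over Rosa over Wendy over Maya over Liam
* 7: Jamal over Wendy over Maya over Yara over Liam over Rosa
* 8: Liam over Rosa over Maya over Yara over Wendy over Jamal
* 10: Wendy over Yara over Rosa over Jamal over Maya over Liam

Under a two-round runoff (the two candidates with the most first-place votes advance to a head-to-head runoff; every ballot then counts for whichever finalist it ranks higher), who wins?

Liam

Round 1 first-place votes: Jamal 33, Liam 22, Yara 15, Rosa 0, Maya 8, Wendy 10. Jamal and Liam advance.
Runoff: Jamal is ranked above Liam on 43 ballots, Liam above Jamal on 45.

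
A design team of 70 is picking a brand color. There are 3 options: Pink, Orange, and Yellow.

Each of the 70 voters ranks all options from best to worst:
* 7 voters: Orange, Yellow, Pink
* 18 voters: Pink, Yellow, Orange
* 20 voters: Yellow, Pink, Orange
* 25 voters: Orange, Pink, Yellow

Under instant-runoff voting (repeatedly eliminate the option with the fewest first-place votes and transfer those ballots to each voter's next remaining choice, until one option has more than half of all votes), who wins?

Round 1: Pink 18, Orange 32, Yellow 20. Pink eliminated.
Round 2: Orange 32, Yellow 38. Yellow has a majority (≥36).

Yellow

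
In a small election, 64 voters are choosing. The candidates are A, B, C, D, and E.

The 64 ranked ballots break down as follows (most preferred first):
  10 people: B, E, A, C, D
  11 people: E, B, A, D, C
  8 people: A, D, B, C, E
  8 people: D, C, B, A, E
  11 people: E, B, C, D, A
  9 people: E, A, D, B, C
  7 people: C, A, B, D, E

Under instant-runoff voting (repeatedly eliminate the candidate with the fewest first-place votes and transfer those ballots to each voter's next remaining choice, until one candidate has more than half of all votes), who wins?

B

Round 1: A 8, B 10, C 7, D 8, E 31. C eliminated.
Round 2: A 15, B 10, D 8, E 31. D eliminated.
Round 3: A 15, B 18, E 31. A eliminated.
Round 4: B 33, E 31. B has a majority (≥33).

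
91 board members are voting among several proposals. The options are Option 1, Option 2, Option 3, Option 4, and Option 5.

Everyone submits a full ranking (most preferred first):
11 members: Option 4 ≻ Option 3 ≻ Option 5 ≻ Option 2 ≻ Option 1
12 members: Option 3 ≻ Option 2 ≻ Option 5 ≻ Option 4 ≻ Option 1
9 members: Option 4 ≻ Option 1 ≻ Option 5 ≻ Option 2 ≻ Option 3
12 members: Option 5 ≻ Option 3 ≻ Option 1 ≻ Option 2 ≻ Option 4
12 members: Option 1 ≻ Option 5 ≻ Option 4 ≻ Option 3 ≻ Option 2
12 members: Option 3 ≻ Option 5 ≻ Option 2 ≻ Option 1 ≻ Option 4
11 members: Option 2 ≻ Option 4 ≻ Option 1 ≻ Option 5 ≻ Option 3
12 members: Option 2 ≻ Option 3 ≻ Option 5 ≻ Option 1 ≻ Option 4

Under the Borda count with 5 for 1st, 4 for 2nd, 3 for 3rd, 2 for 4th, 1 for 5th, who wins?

Option 1: 11×1 + 12×1 + 9×4 + 12×3 + 12×5 + 12×2 + 11×3 + 12×2 = 236
Option 2: 11×2 + 12×4 + 9×2 + 12×2 + 12×1 + 12×3 + 11×5 + 12×5 = 275
Option 3: 11×4 + 12×5 + 9×1 + 12×4 + 12×2 + 12×5 + 11×1 + 12×4 = 304
Option 4: 11×5 + 12×2 + 9×5 + 12×1 + 12×3 + 12×1 + 11×4 + 12×1 = 240
Option 5: 11×3 + 12×3 + 9×3 + 12×5 + 12×4 + 12×4 + 11×2 + 12×3 = 310

Option 5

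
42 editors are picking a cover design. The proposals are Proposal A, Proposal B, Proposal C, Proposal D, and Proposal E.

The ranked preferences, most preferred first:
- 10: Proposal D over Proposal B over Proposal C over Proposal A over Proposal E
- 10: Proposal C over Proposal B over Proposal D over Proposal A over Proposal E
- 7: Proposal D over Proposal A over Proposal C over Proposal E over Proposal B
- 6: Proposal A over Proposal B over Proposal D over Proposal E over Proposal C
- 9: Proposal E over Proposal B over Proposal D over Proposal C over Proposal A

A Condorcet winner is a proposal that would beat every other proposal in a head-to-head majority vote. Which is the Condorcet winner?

Proposal B vs Proposal A: 29–13
Proposal B vs Proposal C: 25–17
Proposal B vs Proposal D: 25–17
Proposal B vs Proposal E: 26–16
Proposal B beats every other proposal.

Proposal B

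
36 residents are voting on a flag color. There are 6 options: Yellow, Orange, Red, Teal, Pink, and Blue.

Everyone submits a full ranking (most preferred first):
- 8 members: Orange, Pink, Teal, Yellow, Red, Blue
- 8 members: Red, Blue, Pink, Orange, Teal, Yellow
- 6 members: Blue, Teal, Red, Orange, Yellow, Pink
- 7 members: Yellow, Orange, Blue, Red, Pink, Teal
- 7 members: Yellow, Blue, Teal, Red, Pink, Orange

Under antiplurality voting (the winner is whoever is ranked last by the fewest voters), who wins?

Last-place votes: Yellow 8, Orange 7, Red 0, Teal 7, Pink 6, Blue 8.

Red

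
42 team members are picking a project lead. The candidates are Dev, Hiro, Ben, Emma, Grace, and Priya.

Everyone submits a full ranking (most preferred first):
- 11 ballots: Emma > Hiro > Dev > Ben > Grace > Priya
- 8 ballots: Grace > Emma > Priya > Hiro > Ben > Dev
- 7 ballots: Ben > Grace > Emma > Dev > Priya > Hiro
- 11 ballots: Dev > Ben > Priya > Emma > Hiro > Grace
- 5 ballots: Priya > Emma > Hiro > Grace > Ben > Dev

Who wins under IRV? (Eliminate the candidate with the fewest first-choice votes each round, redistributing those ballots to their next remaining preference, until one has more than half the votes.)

Round 1: Dev 11, Hiro 0, Ben 7, Emma 11, Grace 8, Priya 5. Hiro eliminated.
Round 2: Dev 11, Ben 7, Emma 11, Grace 8, Priya 5. Priya eliminated.
Round 3: Dev 11, Ben 7, Emma 16, Grace 8. Ben eliminated.
Round 4: Dev 11, Emma 16, Grace 15. Dev eliminated.
Round 5: Emma 27, Grace 15. Emma has a majority (≥22).

Emma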